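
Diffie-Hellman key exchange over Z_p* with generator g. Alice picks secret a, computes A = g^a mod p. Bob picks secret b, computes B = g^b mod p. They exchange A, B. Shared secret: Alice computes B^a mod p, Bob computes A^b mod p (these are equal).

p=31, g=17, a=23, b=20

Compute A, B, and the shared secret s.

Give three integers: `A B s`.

Answer: 13 5 25

Derivation:
A = 17^23 mod 31  (bits of 23 = 10111)
  bit 0 = 1: r = r^2 * 17 mod 31 = 1^2 * 17 = 1*17 = 17
  bit 1 = 0: r = r^2 mod 31 = 17^2 = 10
  bit 2 = 1: r = r^2 * 17 mod 31 = 10^2 * 17 = 7*17 = 26
  bit 3 = 1: r = r^2 * 17 mod 31 = 26^2 * 17 = 25*17 = 22
  bit 4 = 1: r = r^2 * 17 mod 31 = 22^2 * 17 = 19*17 = 13
  -> A = 13
B = 17^20 mod 31  (bits of 20 = 10100)
  bit 0 = 1: r = r^2 * 17 mod 31 = 1^2 * 17 = 1*17 = 17
  bit 1 = 0: r = r^2 mod 31 = 17^2 = 10
  bit 2 = 1: r = r^2 * 17 mod 31 = 10^2 * 17 = 7*17 = 26
  bit 3 = 0: r = r^2 mod 31 = 26^2 = 25
  bit 4 = 0: r = r^2 mod 31 = 25^2 = 5
  -> B = 5
s = B^a = 5^23 mod 31  (bits of 23 = 10111)
  bit 0 = 1: r = r^2 * 5 mod 31 = 1^2 * 5 = 1*5 = 5
  bit 1 = 0: r = r^2 mod 31 = 5^2 = 25
  bit 2 = 1: r = r^2 * 5 mod 31 = 25^2 * 5 = 5*5 = 25
  bit 3 = 1: r = r^2 * 5 mod 31 = 25^2 * 5 = 5*5 = 25
  bit 4 = 1: r = r^2 * 5 mod 31 = 25^2 * 5 = 5*5 = 25
  -> s = B^a = 25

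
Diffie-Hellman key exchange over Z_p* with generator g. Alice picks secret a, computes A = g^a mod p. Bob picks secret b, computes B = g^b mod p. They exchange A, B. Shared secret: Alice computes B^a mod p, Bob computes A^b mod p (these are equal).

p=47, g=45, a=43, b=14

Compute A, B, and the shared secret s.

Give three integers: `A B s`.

A = 45^43 mod 47  (bits of 43 = 101011)
  bit 0 = 1: r = r^2 * 45 mod 47 = 1^2 * 45 = 1*45 = 45
  bit 1 = 0: r = r^2 mod 47 = 45^2 = 4
  bit 2 = 1: r = r^2 * 45 mod 47 = 4^2 * 45 = 16*45 = 15
  bit 3 = 0: r = r^2 mod 47 = 15^2 = 37
  bit 4 = 1: r = r^2 * 45 mod 47 = 37^2 * 45 = 6*45 = 35
  bit 5 = 1: r = r^2 * 45 mod 47 = 35^2 * 45 = 3*45 = 41
  -> A = 41
B = 45^14 mod 47  (bits of 14 = 1110)
  bit 0 = 1: r = r^2 * 45 mod 47 = 1^2 * 45 = 1*45 = 45
  bit 1 = 1: r = r^2 * 45 mod 47 = 45^2 * 45 = 4*45 = 39
  bit 2 = 1: r = r^2 * 45 mod 47 = 39^2 * 45 = 17*45 = 13
  bit 3 = 0: r = r^2 mod 47 = 13^2 = 28
  -> B = 28
s = B^a = 28^43 mod 47  (bits of 43 = 101011)
  bit 0 = 1: r = r^2 * 28 mod 47 = 1^2 * 28 = 1*28 = 28
  bit 1 = 0: r = r^2 mod 47 = 28^2 = 32
  bit 2 = 1: r = r^2 * 28 mod 47 = 32^2 * 28 = 37*28 = 2
  bit 3 = 0: r = r^2 mod 47 = 2^2 = 4
  bit 4 = 1: r = r^2 * 28 mod 47 = 4^2 * 28 = 16*28 = 25
  bit 5 = 1: r = r^2 * 28 mod 47 = 25^2 * 28 = 14*28 = 16
  -> s = B^a = 16

Answer: 41 28 16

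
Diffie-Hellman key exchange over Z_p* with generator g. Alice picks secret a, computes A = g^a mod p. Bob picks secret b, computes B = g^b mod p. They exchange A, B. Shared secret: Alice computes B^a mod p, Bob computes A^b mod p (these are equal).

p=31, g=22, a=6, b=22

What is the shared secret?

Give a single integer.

A = 22^6 mod 31  (bits of 6 = 110)
  bit 0 = 1: r = r^2 * 22 mod 31 = 1^2 * 22 = 1*22 = 22
  bit 1 = 1: r = r^2 * 22 mod 31 = 22^2 * 22 = 19*22 = 15
  bit 2 = 0: r = r^2 mod 31 = 15^2 = 8
  -> A = 8
B = 22^22 mod 31  (bits of 22 = 10110)
  bit 0 = 1: r = r^2 * 22 mod 31 = 1^2 * 22 = 1*22 = 22
  bit 1 = 0: r = r^2 mod 31 = 22^2 = 19
  bit 2 = 1: r = r^2 * 22 mod 31 = 19^2 * 22 = 20*22 = 6
  bit 3 = 1: r = r^2 * 22 mod 31 = 6^2 * 22 = 5*22 = 17
  bit 4 = 0: r = r^2 mod 31 = 17^2 = 10
  -> B = 10
s = B^a = 10^6 mod 31  (bits of 6 = 110)
  bit 0 = 1: r = r^2 * 10 mod 31 = 1^2 * 10 = 1*10 = 10
  bit 1 = 1: r = r^2 * 10 mod 31 = 10^2 * 10 = 7*10 = 8
  bit 2 = 0: r = r^2 mod 31 = 8^2 = 2
  -> s = B^a = 2

Answer: 2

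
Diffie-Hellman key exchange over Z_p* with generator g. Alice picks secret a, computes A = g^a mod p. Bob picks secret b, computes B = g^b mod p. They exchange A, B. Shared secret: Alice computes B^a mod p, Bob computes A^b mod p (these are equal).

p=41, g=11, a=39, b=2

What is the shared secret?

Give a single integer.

Answer: 20

Derivation:
A = 11^39 mod 41  (bits of 39 = 100111)
  bit 0 = 1: r = r^2 * 11 mod 41 = 1^2 * 11 = 1*11 = 11
  bit 1 = 0: r = r^2 mod 41 = 11^2 = 39
  bit 2 = 0: r = r^2 mod 41 = 39^2 = 4
  bit 3 = 1: r = r^2 * 11 mod 41 = 4^2 * 11 = 16*11 = 12
  bit 4 = 1: r = r^2 * 11 mod 41 = 12^2 * 11 = 21*11 = 26
  bit 5 = 1: r = r^2 * 11 mod 41 = 26^2 * 11 = 20*11 = 15
  -> A = 15
B = 11^2 mod 41  (bits of 2 = 10)
  bit 0 = 1: r = r^2 * 11 mod 41 = 1^2 * 11 = 1*11 = 11
  bit 1 = 0: r = r^2 mod 41 = 11^2 = 39
  -> B = 39
s = B^a = 39^39 mod 41  (bits of 39 = 100111)
  bit 0 = 1: r = r^2 * 39 mod 41 = 1^2 * 39 = 1*39 = 39
  bit 1 = 0: r = r^2 mod 41 = 39^2 = 4
  bit 2 = 0: r = r^2 mod 41 = 4^2 = 16
  bit 3 = 1: r = r^2 * 39 mod 41 = 16^2 * 39 = 10*39 = 21
  bit 4 = 1: r = r^2 * 39 mod 41 = 21^2 * 39 = 31*39 = 20
  bit 5 = 1: r = r^2 * 39 mod 41 = 20^2 * 39 = 31*39 = 20
  -> s = B^a = 20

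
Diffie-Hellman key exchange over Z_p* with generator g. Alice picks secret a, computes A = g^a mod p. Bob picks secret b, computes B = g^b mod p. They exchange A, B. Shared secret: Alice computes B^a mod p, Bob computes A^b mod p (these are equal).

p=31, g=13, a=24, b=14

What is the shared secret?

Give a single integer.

Answer: 16

Derivation:
A = 13^24 mod 31  (bits of 24 = 11000)
  bit 0 = 1: r = r^2 * 13 mod 31 = 1^2 * 13 = 1*13 = 13
  bit 1 = 1: r = r^2 * 13 mod 31 = 13^2 * 13 = 14*13 = 27
  bit 2 = 0: r = r^2 mod 31 = 27^2 = 16
  bit 3 = 0: r = r^2 mod 31 = 16^2 = 8
  bit 4 = 0: r = r^2 mod 31 = 8^2 = 2
  -> A = 2
B = 13^14 mod 31  (bits of 14 = 1110)
  bit 0 = 1: r = r^2 * 13 mod 31 = 1^2 * 13 = 1*13 = 13
  bit 1 = 1: r = r^2 * 13 mod 31 = 13^2 * 13 = 14*13 = 27
  bit 2 = 1: r = r^2 * 13 mod 31 = 27^2 * 13 = 16*13 = 22
  bit 3 = 0: r = r^2 mod 31 = 22^2 = 19
  -> B = 19
s = B^a = 19^24 mod 31  (bits of 24 = 11000)
  bit 0 = 1: r = r^2 * 19 mod 31 = 1^2 * 19 = 1*19 = 19
  bit 1 = 1: r = r^2 * 19 mod 31 = 19^2 * 19 = 20*19 = 8
  bit 2 = 0: r = r^2 mod 31 = 8^2 = 2
  bit 3 = 0: r = r^2 mod 31 = 2^2 = 4
  bit 4 = 0: r = r^2 mod 31 = 4^2 = 16
  -> s = B^a = 16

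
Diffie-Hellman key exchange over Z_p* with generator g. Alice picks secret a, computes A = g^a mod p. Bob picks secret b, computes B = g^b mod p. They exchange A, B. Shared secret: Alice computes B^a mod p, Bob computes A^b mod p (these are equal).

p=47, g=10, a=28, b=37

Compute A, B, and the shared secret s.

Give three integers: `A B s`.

A = 10^28 mod 47  (bits of 28 = 11100)
  bit 0 = 1: r = r^2 * 10 mod 47 = 1^2 * 10 = 1*10 = 10
  bit 1 = 1: r = r^2 * 10 mod 47 = 10^2 * 10 = 6*10 = 13
  bit 2 = 1: r = r^2 * 10 mod 47 = 13^2 * 10 = 28*10 = 45
  bit 3 = 0: r = r^2 mod 47 = 45^2 = 4
  bit 4 = 0: r = r^2 mod 47 = 4^2 = 16
  -> A = 16
B = 10^37 mod 47  (bits of 37 = 100101)
  bit 0 = 1: r = r^2 * 10 mod 47 = 1^2 * 10 = 1*10 = 10
  bit 1 = 0: r = r^2 mod 47 = 10^2 = 6
  bit 2 = 0: r = r^2 mod 47 = 6^2 = 36
  bit 3 = 1: r = r^2 * 10 mod 47 = 36^2 * 10 = 27*10 = 35
  bit 4 = 0: r = r^2 mod 47 = 35^2 = 3
  bit 5 = 1: r = r^2 * 10 mod 47 = 3^2 * 10 = 9*10 = 43
  -> B = 43
s = B^a = 43^28 mod 47  (bits of 28 = 11100)
  bit 0 = 1: r = r^2 * 43 mod 47 = 1^2 * 43 = 1*43 = 43
  bit 1 = 1: r = r^2 * 43 mod 47 = 43^2 * 43 = 16*43 = 30
  bit 2 = 1: r = r^2 * 43 mod 47 = 30^2 * 43 = 7*43 = 19
  bit 3 = 0: r = r^2 mod 47 = 19^2 = 32
  bit 4 = 0: r = r^2 mod 47 = 32^2 = 37
  -> s = B^a = 37

Answer: 16 43 37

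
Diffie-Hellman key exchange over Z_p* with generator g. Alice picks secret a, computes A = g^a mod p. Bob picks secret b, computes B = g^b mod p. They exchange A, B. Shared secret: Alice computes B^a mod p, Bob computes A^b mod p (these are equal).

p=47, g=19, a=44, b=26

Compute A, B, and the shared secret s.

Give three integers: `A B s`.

A = 19^44 mod 47  (bits of 44 = 101100)
  bit 0 = 1: r = r^2 * 19 mod 47 = 1^2 * 19 = 1*19 = 19
  bit 1 = 0: r = r^2 mod 47 = 19^2 = 32
  bit 2 = 1: r = r^2 * 19 mod 47 = 32^2 * 19 = 37*19 = 45
  bit 3 = 1: r = r^2 * 19 mod 47 = 45^2 * 19 = 4*19 = 29
  bit 4 = 0: r = r^2 mod 47 = 29^2 = 42
  bit 5 = 0: r = r^2 mod 47 = 42^2 = 25
  -> A = 25
B = 19^26 mod 47  (bits of 26 = 11010)
  bit 0 = 1: r = r^2 * 19 mod 47 = 1^2 * 19 = 1*19 = 19
  bit 1 = 1: r = r^2 * 19 mod 47 = 19^2 * 19 = 32*19 = 44
  bit 2 = 0: r = r^2 mod 47 = 44^2 = 9
  bit 3 = 1: r = r^2 * 19 mod 47 = 9^2 * 19 = 34*19 = 35
  bit 4 = 0: r = r^2 mod 47 = 35^2 = 3
  -> B = 3
s = B^a = 3^44 mod 47  (bits of 44 = 101100)
  bit 0 = 1: r = r^2 * 3 mod 47 = 1^2 * 3 = 1*3 = 3
  bit 1 = 0: r = r^2 mod 47 = 3^2 = 9
  bit 2 = 1: r = r^2 * 3 mod 47 = 9^2 * 3 = 34*3 = 8
  bit 3 = 1: r = r^2 * 3 mod 47 = 8^2 * 3 = 17*3 = 4
  bit 4 = 0: r = r^2 mod 47 = 4^2 = 16
  bit 5 = 0: r = r^2 mod 47 = 16^2 = 21
  -> s = B^a = 21

Answer: 25 3 21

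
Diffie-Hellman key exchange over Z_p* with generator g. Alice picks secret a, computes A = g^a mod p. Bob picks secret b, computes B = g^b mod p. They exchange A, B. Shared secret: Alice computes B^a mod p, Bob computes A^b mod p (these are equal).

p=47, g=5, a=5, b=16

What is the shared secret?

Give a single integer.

A = 5^5 mod 47  (bits of 5 = 101)
  bit 0 = 1: r = r^2 * 5 mod 47 = 1^2 * 5 = 1*5 = 5
  bit 1 = 0: r = r^2 mod 47 = 5^2 = 25
  bit 2 = 1: r = r^2 * 5 mod 47 = 25^2 * 5 = 14*5 = 23
  -> A = 23
B = 5^16 mod 47  (bits of 16 = 10000)
  bit 0 = 1: r = r^2 * 5 mod 47 = 1^2 * 5 = 1*5 = 5
  bit 1 = 0: r = r^2 mod 47 = 5^2 = 25
  bit 2 = 0: r = r^2 mod 47 = 25^2 = 14
  bit 3 = 0: r = r^2 mod 47 = 14^2 = 8
  bit 4 = 0: r = r^2 mod 47 = 8^2 = 17
  -> B = 17
s = B^a = 17^5 mod 47  (bits of 5 = 101)
  bit 0 = 1: r = r^2 * 17 mod 47 = 1^2 * 17 = 1*17 = 17
  bit 1 = 0: r = r^2 mod 47 = 17^2 = 7
  bit 2 = 1: r = r^2 * 17 mod 47 = 7^2 * 17 = 2*17 = 34
  -> s = B^a = 34

Answer: 34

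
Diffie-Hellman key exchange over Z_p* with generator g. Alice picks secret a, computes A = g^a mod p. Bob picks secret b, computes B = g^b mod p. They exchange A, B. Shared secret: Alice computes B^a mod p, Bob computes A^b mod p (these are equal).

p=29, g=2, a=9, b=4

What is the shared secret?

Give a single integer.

A = 2^9 mod 29  (bits of 9 = 1001)
  bit 0 = 1: r = r^2 * 2 mod 29 = 1^2 * 2 = 1*2 = 2
  bit 1 = 0: r = r^2 mod 29 = 2^2 = 4
  bit 2 = 0: r = r^2 mod 29 = 4^2 = 16
  bit 3 = 1: r = r^2 * 2 mod 29 = 16^2 * 2 = 24*2 = 19
  -> A = 19
B = 2^4 mod 29  (bits of 4 = 100)
  bit 0 = 1: r = r^2 * 2 mod 29 = 1^2 * 2 = 1*2 = 2
  bit 1 = 0: r = r^2 mod 29 = 2^2 = 4
  bit 2 = 0: r = r^2 mod 29 = 4^2 = 16
  -> B = 16
s = B^a = 16^9 mod 29  (bits of 9 = 1001)
  bit 0 = 1: r = r^2 * 16 mod 29 = 1^2 * 16 = 1*16 = 16
  bit 1 = 0: r = r^2 mod 29 = 16^2 = 24
  bit 2 = 0: r = r^2 mod 29 = 24^2 = 25
  bit 3 = 1: r = r^2 * 16 mod 29 = 25^2 * 16 = 16*16 = 24
  -> s = B^a = 24

Answer: 24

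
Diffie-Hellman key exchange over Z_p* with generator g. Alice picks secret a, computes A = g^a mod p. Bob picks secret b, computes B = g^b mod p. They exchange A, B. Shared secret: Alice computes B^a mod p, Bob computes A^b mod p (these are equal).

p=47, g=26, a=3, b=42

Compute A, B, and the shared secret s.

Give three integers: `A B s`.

Answer: 45 28 3

Derivation:
A = 26^3 mod 47  (bits of 3 = 11)
  bit 0 = 1: r = r^2 * 26 mod 47 = 1^2 * 26 = 1*26 = 26
  bit 1 = 1: r = r^2 * 26 mod 47 = 26^2 * 26 = 18*26 = 45
  -> A = 45
B = 26^42 mod 47  (bits of 42 = 101010)
  bit 0 = 1: r = r^2 * 26 mod 47 = 1^2 * 26 = 1*26 = 26
  bit 1 = 0: r = r^2 mod 47 = 26^2 = 18
  bit 2 = 1: r = r^2 * 26 mod 47 = 18^2 * 26 = 42*26 = 11
  bit 3 = 0: r = r^2 mod 47 = 11^2 = 27
  bit 4 = 1: r = r^2 * 26 mod 47 = 27^2 * 26 = 24*26 = 13
  bit 5 = 0: r = r^2 mod 47 = 13^2 = 28
  -> B = 28
s = B^a = 28^3 mod 47  (bits of 3 = 11)
  bit 0 = 1: r = r^2 * 28 mod 47 = 1^2 * 28 = 1*28 = 28
  bit 1 = 1: r = r^2 * 28 mod 47 = 28^2 * 28 = 32*28 = 3
  -> s = B^a = 3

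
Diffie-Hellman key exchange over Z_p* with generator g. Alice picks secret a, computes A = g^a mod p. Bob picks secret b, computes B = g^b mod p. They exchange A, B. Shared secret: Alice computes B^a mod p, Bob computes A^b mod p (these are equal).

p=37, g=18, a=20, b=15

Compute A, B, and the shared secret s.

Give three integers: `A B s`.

A = 18^20 mod 37  (bits of 20 = 10100)
  bit 0 = 1: r = r^2 * 18 mod 37 = 1^2 * 18 = 1*18 = 18
  bit 1 = 0: r = r^2 mod 37 = 18^2 = 28
  bit 2 = 1: r = r^2 * 18 mod 37 = 28^2 * 18 = 7*18 = 15
  bit 3 = 0: r = r^2 mod 37 = 15^2 = 3
  bit 4 = 0: r = r^2 mod 37 = 3^2 = 9
  -> A = 9
B = 18^15 mod 37  (bits of 15 = 1111)
  bit 0 = 1: r = r^2 * 18 mod 37 = 1^2 * 18 = 1*18 = 18
  bit 1 = 1: r = r^2 * 18 mod 37 = 18^2 * 18 = 28*18 = 23
  bit 2 = 1: r = r^2 * 18 mod 37 = 23^2 * 18 = 11*18 = 13
  bit 3 = 1: r = r^2 * 18 mod 37 = 13^2 * 18 = 21*18 = 8
  -> B = 8
s = B^a = 8^20 mod 37  (bits of 20 = 10100)
  bit 0 = 1: r = r^2 * 8 mod 37 = 1^2 * 8 = 1*8 = 8
  bit 1 = 0: r = r^2 mod 37 = 8^2 = 27
  bit 2 = 1: r = r^2 * 8 mod 37 = 27^2 * 8 = 26*8 = 23
  bit 3 = 0: r = r^2 mod 37 = 23^2 = 11
  bit 4 = 0: r = r^2 mod 37 = 11^2 = 10
  -> s = B^a = 10

Answer: 9 8 10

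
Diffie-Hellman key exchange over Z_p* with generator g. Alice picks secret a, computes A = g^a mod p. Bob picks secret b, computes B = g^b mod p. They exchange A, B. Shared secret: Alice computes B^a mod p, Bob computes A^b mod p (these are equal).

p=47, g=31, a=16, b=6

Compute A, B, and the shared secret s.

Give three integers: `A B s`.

A = 31^16 mod 47  (bits of 16 = 10000)
  bit 0 = 1: r = r^2 * 31 mod 47 = 1^2 * 31 = 1*31 = 31
  bit 1 = 0: r = r^2 mod 47 = 31^2 = 21
  bit 2 = 0: r = r^2 mod 47 = 21^2 = 18
  bit 3 = 0: r = r^2 mod 47 = 18^2 = 42
  bit 4 = 0: r = r^2 mod 47 = 42^2 = 25
  -> A = 25
B = 31^6 mod 47  (bits of 6 = 110)
  bit 0 = 1: r = r^2 * 31 mod 47 = 1^2 * 31 = 1*31 = 31
  bit 1 = 1: r = r^2 * 31 mod 47 = 31^2 * 31 = 21*31 = 40
  bit 2 = 0: r = r^2 mod 47 = 40^2 = 2
  -> B = 2
s = B^a = 2^16 mod 47  (bits of 16 = 10000)
  bit 0 = 1: r = r^2 * 2 mod 47 = 1^2 * 2 = 1*2 = 2
  bit 1 = 0: r = r^2 mod 47 = 2^2 = 4
  bit 2 = 0: r = r^2 mod 47 = 4^2 = 16
  bit 3 = 0: r = r^2 mod 47 = 16^2 = 21
  bit 4 = 0: r = r^2 mod 47 = 21^2 = 18
  -> s = B^a = 18

Answer: 25 2 18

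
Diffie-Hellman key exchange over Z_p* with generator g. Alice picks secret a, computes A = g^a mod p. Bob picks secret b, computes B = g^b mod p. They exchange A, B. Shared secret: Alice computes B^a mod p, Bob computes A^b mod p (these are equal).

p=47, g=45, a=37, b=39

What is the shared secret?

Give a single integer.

Answer: 11

Derivation:
A = 45^37 mod 47  (bits of 37 = 100101)
  bit 0 = 1: r = r^2 * 45 mod 47 = 1^2 * 45 = 1*45 = 45
  bit 1 = 0: r = r^2 mod 47 = 45^2 = 4
  bit 2 = 0: r = r^2 mod 47 = 4^2 = 16
  bit 3 = 1: r = r^2 * 45 mod 47 = 16^2 * 45 = 21*45 = 5
  bit 4 = 0: r = r^2 mod 47 = 5^2 = 25
  bit 5 = 1: r = r^2 * 45 mod 47 = 25^2 * 45 = 14*45 = 19
  -> A = 19
B = 45^39 mod 47  (bits of 39 = 100111)
  bit 0 = 1: r = r^2 * 45 mod 47 = 1^2 * 45 = 1*45 = 45
  bit 1 = 0: r = r^2 mod 47 = 45^2 = 4
  bit 2 = 0: r = r^2 mod 47 = 4^2 = 16
  bit 3 = 1: r = r^2 * 45 mod 47 = 16^2 * 45 = 21*45 = 5
  bit 4 = 1: r = r^2 * 45 mod 47 = 5^2 * 45 = 25*45 = 44
  bit 5 = 1: r = r^2 * 45 mod 47 = 44^2 * 45 = 9*45 = 29
  -> B = 29
s = B^a = 29^37 mod 47  (bits of 37 = 100101)
  bit 0 = 1: r = r^2 * 29 mod 47 = 1^2 * 29 = 1*29 = 29
  bit 1 = 0: r = r^2 mod 47 = 29^2 = 42
  bit 2 = 0: r = r^2 mod 47 = 42^2 = 25
  bit 3 = 1: r = r^2 * 29 mod 47 = 25^2 * 29 = 14*29 = 30
  bit 4 = 0: r = r^2 mod 47 = 30^2 = 7
  bit 5 = 1: r = r^2 * 29 mod 47 = 7^2 * 29 = 2*29 = 11
  -> s = B^a = 11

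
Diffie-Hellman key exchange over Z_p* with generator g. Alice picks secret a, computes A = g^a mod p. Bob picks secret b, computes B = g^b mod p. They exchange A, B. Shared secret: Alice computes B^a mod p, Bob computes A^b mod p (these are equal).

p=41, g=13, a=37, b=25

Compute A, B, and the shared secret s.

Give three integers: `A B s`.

Answer: 12 3 38

Derivation:
A = 13^37 mod 41  (bits of 37 = 100101)
  bit 0 = 1: r = r^2 * 13 mod 41 = 1^2 * 13 = 1*13 = 13
  bit 1 = 0: r = r^2 mod 41 = 13^2 = 5
  bit 2 = 0: r = r^2 mod 41 = 5^2 = 25
  bit 3 = 1: r = r^2 * 13 mod 41 = 25^2 * 13 = 10*13 = 7
  bit 4 = 0: r = r^2 mod 41 = 7^2 = 8
  bit 5 = 1: r = r^2 * 13 mod 41 = 8^2 * 13 = 23*13 = 12
  -> A = 12
B = 13^25 mod 41  (bits of 25 = 11001)
  bit 0 = 1: r = r^2 * 13 mod 41 = 1^2 * 13 = 1*13 = 13
  bit 1 = 1: r = r^2 * 13 mod 41 = 13^2 * 13 = 5*13 = 24
  bit 2 = 0: r = r^2 mod 41 = 24^2 = 2
  bit 3 = 0: r = r^2 mod 41 = 2^2 = 4
  bit 4 = 1: r = r^2 * 13 mod 41 = 4^2 * 13 = 16*13 = 3
  -> B = 3
s = B^a = 3^37 mod 41  (bits of 37 = 100101)
  bit 0 = 1: r = r^2 * 3 mod 41 = 1^2 * 3 = 1*3 = 3
  bit 1 = 0: r = r^2 mod 41 = 3^2 = 9
  bit 2 = 0: r = r^2 mod 41 = 9^2 = 40
  bit 3 = 1: r = r^2 * 3 mod 41 = 40^2 * 3 = 1*3 = 3
  bit 4 = 0: r = r^2 mod 41 = 3^2 = 9
  bit 5 = 1: r = r^2 * 3 mod 41 = 9^2 * 3 = 40*3 = 38
  -> s = B^a = 38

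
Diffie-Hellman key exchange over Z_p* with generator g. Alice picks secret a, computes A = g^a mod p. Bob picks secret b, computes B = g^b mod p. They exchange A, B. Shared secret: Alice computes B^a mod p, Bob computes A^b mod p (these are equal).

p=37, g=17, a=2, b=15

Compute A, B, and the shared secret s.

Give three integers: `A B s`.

A = 17^2 mod 37  (bits of 2 = 10)
  bit 0 = 1: r = r^2 * 17 mod 37 = 1^2 * 17 = 1*17 = 17
  bit 1 = 0: r = r^2 mod 37 = 17^2 = 30
  -> A = 30
B = 17^15 mod 37  (bits of 15 = 1111)
  bit 0 = 1: r = r^2 * 17 mod 37 = 1^2 * 17 = 1*17 = 17
  bit 1 = 1: r = r^2 * 17 mod 37 = 17^2 * 17 = 30*17 = 29
  bit 2 = 1: r = r^2 * 17 mod 37 = 29^2 * 17 = 27*17 = 15
  bit 3 = 1: r = r^2 * 17 mod 37 = 15^2 * 17 = 3*17 = 14
  -> B = 14
s = B^a = 14^2 mod 37  (bits of 2 = 10)
  bit 0 = 1: r = r^2 * 14 mod 37 = 1^2 * 14 = 1*14 = 14
  bit 1 = 0: r = r^2 mod 37 = 14^2 = 11
  -> s = B^a = 11

Answer: 30 14 11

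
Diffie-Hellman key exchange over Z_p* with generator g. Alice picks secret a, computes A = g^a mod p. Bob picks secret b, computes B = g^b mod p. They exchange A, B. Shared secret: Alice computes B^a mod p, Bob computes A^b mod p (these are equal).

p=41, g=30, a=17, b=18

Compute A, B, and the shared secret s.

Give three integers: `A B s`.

Answer: 13 21 8

Derivation:
A = 30^17 mod 41  (bits of 17 = 10001)
  bit 0 = 1: r = r^2 * 30 mod 41 = 1^2 * 30 = 1*30 = 30
  bit 1 = 0: r = r^2 mod 41 = 30^2 = 39
  bit 2 = 0: r = r^2 mod 41 = 39^2 = 4
  bit 3 = 0: r = r^2 mod 41 = 4^2 = 16
  bit 4 = 1: r = r^2 * 30 mod 41 = 16^2 * 30 = 10*30 = 13
  -> A = 13
B = 30^18 mod 41  (bits of 18 = 10010)
  bit 0 = 1: r = r^2 * 30 mod 41 = 1^2 * 30 = 1*30 = 30
  bit 1 = 0: r = r^2 mod 41 = 30^2 = 39
  bit 2 = 0: r = r^2 mod 41 = 39^2 = 4
  bit 3 = 1: r = r^2 * 30 mod 41 = 4^2 * 30 = 16*30 = 29
  bit 4 = 0: r = r^2 mod 41 = 29^2 = 21
  -> B = 21
s = B^a = 21^17 mod 41  (bits of 17 = 10001)
  bit 0 = 1: r = r^2 * 21 mod 41 = 1^2 * 21 = 1*21 = 21
  bit 1 = 0: r = r^2 mod 41 = 21^2 = 31
  bit 2 = 0: r = r^2 mod 41 = 31^2 = 18
  bit 3 = 0: r = r^2 mod 41 = 18^2 = 37
  bit 4 = 1: r = r^2 * 21 mod 41 = 37^2 * 21 = 16*21 = 8
  -> s = B^a = 8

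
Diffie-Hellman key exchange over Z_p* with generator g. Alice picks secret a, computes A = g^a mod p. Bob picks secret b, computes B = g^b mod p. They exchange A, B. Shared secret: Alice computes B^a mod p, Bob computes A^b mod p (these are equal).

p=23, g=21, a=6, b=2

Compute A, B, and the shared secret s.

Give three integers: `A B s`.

Answer: 18 4 2

Derivation:
A = 21^6 mod 23  (bits of 6 = 110)
  bit 0 = 1: r = r^2 * 21 mod 23 = 1^2 * 21 = 1*21 = 21
  bit 1 = 1: r = r^2 * 21 mod 23 = 21^2 * 21 = 4*21 = 15
  bit 2 = 0: r = r^2 mod 23 = 15^2 = 18
  -> A = 18
B = 21^2 mod 23  (bits of 2 = 10)
  bit 0 = 1: r = r^2 * 21 mod 23 = 1^2 * 21 = 1*21 = 21
  bit 1 = 0: r = r^2 mod 23 = 21^2 = 4
  -> B = 4
s = B^a = 4^6 mod 23  (bits of 6 = 110)
  bit 0 = 1: r = r^2 * 4 mod 23 = 1^2 * 4 = 1*4 = 4
  bit 1 = 1: r = r^2 * 4 mod 23 = 4^2 * 4 = 16*4 = 18
  bit 2 = 0: r = r^2 mod 23 = 18^2 = 2
  -> s = B^a = 2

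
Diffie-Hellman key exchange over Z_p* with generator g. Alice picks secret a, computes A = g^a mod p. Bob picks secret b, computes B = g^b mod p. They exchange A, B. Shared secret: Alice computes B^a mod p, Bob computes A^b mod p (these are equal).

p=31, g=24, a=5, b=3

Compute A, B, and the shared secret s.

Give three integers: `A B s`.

A = 24^5 mod 31  (bits of 5 = 101)
  bit 0 = 1: r = r^2 * 24 mod 31 = 1^2 * 24 = 1*24 = 24
  bit 1 = 0: r = r^2 mod 31 = 24^2 = 18
  bit 2 = 1: r = r^2 * 24 mod 31 = 18^2 * 24 = 14*24 = 26
  -> A = 26
B = 24^3 mod 31  (bits of 3 = 11)
  bit 0 = 1: r = r^2 * 24 mod 31 = 1^2 * 24 = 1*24 = 24
  bit 1 = 1: r = r^2 * 24 mod 31 = 24^2 * 24 = 18*24 = 29
  -> B = 29
s = B^a = 29^5 mod 31  (bits of 5 = 101)
  bit 0 = 1: r = r^2 * 29 mod 31 = 1^2 * 29 = 1*29 = 29
  bit 1 = 0: r = r^2 mod 31 = 29^2 = 4
  bit 2 = 1: r = r^2 * 29 mod 31 = 4^2 * 29 = 16*29 = 30
  -> s = B^a = 30

Answer: 26 29 30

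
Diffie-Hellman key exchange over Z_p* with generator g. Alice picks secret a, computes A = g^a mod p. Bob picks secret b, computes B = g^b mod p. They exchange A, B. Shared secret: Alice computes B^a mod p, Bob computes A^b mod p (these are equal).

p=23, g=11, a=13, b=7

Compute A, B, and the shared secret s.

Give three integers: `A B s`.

A = 11^13 mod 23  (bits of 13 = 1101)
  bit 0 = 1: r = r^2 * 11 mod 23 = 1^2 * 11 = 1*11 = 11
  bit 1 = 1: r = r^2 * 11 mod 23 = 11^2 * 11 = 6*11 = 20
  bit 2 = 0: r = r^2 mod 23 = 20^2 = 9
  bit 3 = 1: r = r^2 * 11 mod 23 = 9^2 * 11 = 12*11 = 17
  -> A = 17
B = 11^7 mod 23  (bits of 7 = 111)
  bit 0 = 1: r = r^2 * 11 mod 23 = 1^2 * 11 = 1*11 = 11
  bit 1 = 1: r = r^2 * 11 mod 23 = 11^2 * 11 = 6*11 = 20
  bit 2 = 1: r = r^2 * 11 mod 23 = 20^2 * 11 = 9*11 = 7
  -> B = 7
s = B^a = 7^13 mod 23  (bits of 13 = 1101)
  bit 0 = 1: r = r^2 * 7 mod 23 = 1^2 * 7 = 1*7 = 7
  bit 1 = 1: r = r^2 * 7 mod 23 = 7^2 * 7 = 3*7 = 21
  bit 2 = 0: r = r^2 mod 23 = 21^2 = 4
  bit 3 = 1: r = r^2 * 7 mod 23 = 4^2 * 7 = 16*7 = 20
  -> s = B^a = 20

Answer: 17 7 20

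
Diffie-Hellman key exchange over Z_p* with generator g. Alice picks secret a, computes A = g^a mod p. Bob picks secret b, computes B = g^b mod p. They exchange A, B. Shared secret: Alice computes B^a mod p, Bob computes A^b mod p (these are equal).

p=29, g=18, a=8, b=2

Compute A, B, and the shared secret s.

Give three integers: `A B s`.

A = 18^8 mod 29  (bits of 8 = 1000)
  bit 0 = 1: r = r^2 * 18 mod 29 = 1^2 * 18 = 1*18 = 18
  bit 1 = 0: r = r^2 mod 29 = 18^2 = 5
  bit 2 = 0: r = r^2 mod 29 = 5^2 = 25
  bit 3 = 0: r = r^2 mod 29 = 25^2 = 16
  -> A = 16
B = 18^2 mod 29  (bits of 2 = 10)
  bit 0 = 1: r = r^2 * 18 mod 29 = 1^2 * 18 = 1*18 = 18
  bit 1 = 0: r = r^2 mod 29 = 18^2 = 5
  -> B = 5
s = B^a = 5^8 mod 29  (bits of 8 = 1000)
  bit 0 = 1: r = r^2 * 5 mod 29 = 1^2 * 5 = 1*5 = 5
  bit 1 = 0: r = r^2 mod 29 = 5^2 = 25
  bit 2 = 0: r = r^2 mod 29 = 25^2 = 16
  bit 3 = 0: r = r^2 mod 29 = 16^2 = 24
  -> s = B^a = 24

Answer: 16 5 24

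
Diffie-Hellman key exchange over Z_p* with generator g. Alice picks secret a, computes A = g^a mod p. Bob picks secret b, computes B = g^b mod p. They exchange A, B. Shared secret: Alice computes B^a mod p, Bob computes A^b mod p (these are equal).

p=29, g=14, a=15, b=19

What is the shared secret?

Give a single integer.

Answer: 19

Derivation:
A = 14^15 mod 29  (bits of 15 = 1111)
  bit 0 = 1: r = r^2 * 14 mod 29 = 1^2 * 14 = 1*14 = 14
  bit 1 = 1: r = r^2 * 14 mod 29 = 14^2 * 14 = 22*14 = 18
  bit 2 = 1: r = r^2 * 14 mod 29 = 18^2 * 14 = 5*14 = 12
  bit 3 = 1: r = r^2 * 14 mod 29 = 12^2 * 14 = 28*14 = 15
  -> A = 15
B = 14^19 mod 29  (bits of 19 = 10011)
  bit 0 = 1: r = r^2 * 14 mod 29 = 1^2 * 14 = 1*14 = 14
  bit 1 = 0: r = r^2 mod 29 = 14^2 = 22
  bit 2 = 0: r = r^2 mod 29 = 22^2 = 20
  bit 3 = 1: r = r^2 * 14 mod 29 = 20^2 * 14 = 23*14 = 3
  bit 4 = 1: r = r^2 * 14 mod 29 = 3^2 * 14 = 9*14 = 10
  -> B = 10
s = B^a = 10^15 mod 29  (bits of 15 = 1111)
  bit 0 = 1: r = r^2 * 10 mod 29 = 1^2 * 10 = 1*10 = 10
  bit 1 = 1: r = r^2 * 10 mod 29 = 10^2 * 10 = 13*10 = 14
  bit 2 = 1: r = r^2 * 10 mod 29 = 14^2 * 10 = 22*10 = 17
  bit 3 = 1: r = r^2 * 10 mod 29 = 17^2 * 10 = 28*10 = 19
  -> s = B^a = 19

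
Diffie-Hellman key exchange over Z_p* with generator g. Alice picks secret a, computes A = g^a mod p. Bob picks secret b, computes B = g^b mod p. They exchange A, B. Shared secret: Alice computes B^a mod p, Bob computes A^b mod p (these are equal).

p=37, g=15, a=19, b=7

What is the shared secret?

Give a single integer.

Answer: 2

Derivation:
A = 15^19 mod 37  (bits of 19 = 10011)
  bit 0 = 1: r = r^2 * 15 mod 37 = 1^2 * 15 = 1*15 = 15
  bit 1 = 0: r = r^2 mod 37 = 15^2 = 3
  bit 2 = 0: r = r^2 mod 37 = 3^2 = 9
  bit 3 = 1: r = r^2 * 15 mod 37 = 9^2 * 15 = 7*15 = 31
  bit 4 = 1: r = r^2 * 15 mod 37 = 31^2 * 15 = 36*15 = 22
  -> A = 22
B = 15^7 mod 37  (bits of 7 = 111)
  bit 0 = 1: r = r^2 * 15 mod 37 = 1^2 * 15 = 1*15 = 15
  bit 1 = 1: r = r^2 * 15 mod 37 = 15^2 * 15 = 3*15 = 8
  bit 2 = 1: r = r^2 * 15 mod 37 = 8^2 * 15 = 27*15 = 35
  -> B = 35
s = B^a = 35^19 mod 37  (bits of 19 = 10011)
  bit 0 = 1: r = r^2 * 35 mod 37 = 1^2 * 35 = 1*35 = 35
  bit 1 = 0: r = r^2 mod 37 = 35^2 = 4
  bit 2 = 0: r = r^2 mod 37 = 4^2 = 16
  bit 3 = 1: r = r^2 * 35 mod 37 = 16^2 * 35 = 34*35 = 6
  bit 4 = 1: r = r^2 * 35 mod 37 = 6^2 * 35 = 36*35 = 2
  -> s = B^a = 2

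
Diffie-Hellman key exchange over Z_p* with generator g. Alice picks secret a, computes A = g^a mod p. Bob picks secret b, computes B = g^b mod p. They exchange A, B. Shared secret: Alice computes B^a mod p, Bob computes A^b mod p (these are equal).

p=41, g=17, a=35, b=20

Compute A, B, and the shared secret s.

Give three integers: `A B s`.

Answer: 38 40 40

Derivation:
A = 17^35 mod 41  (bits of 35 = 100011)
  bit 0 = 1: r = r^2 * 17 mod 41 = 1^2 * 17 = 1*17 = 17
  bit 1 = 0: r = r^2 mod 41 = 17^2 = 2
  bit 2 = 0: r = r^2 mod 41 = 2^2 = 4
  bit 3 = 0: r = r^2 mod 41 = 4^2 = 16
  bit 4 = 1: r = r^2 * 17 mod 41 = 16^2 * 17 = 10*17 = 6
  bit 5 = 1: r = r^2 * 17 mod 41 = 6^2 * 17 = 36*17 = 38
  -> A = 38
B = 17^20 mod 41  (bits of 20 = 10100)
  bit 0 = 1: r = r^2 * 17 mod 41 = 1^2 * 17 = 1*17 = 17
  bit 1 = 0: r = r^2 mod 41 = 17^2 = 2
  bit 2 = 1: r = r^2 * 17 mod 41 = 2^2 * 17 = 4*17 = 27
  bit 3 = 0: r = r^2 mod 41 = 27^2 = 32
  bit 4 = 0: r = r^2 mod 41 = 32^2 = 40
  -> B = 40
s = B^a = 40^35 mod 41  (bits of 35 = 100011)
  bit 0 = 1: r = r^2 * 40 mod 41 = 1^2 * 40 = 1*40 = 40
  bit 1 = 0: r = r^2 mod 41 = 40^2 = 1
  bit 2 = 0: r = r^2 mod 41 = 1^2 = 1
  bit 3 = 0: r = r^2 mod 41 = 1^2 = 1
  bit 4 = 1: r = r^2 * 40 mod 41 = 1^2 * 40 = 1*40 = 40
  bit 5 = 1: r = r^2 * 40 mod 41 = 40^2 * 40 = 1*40 = 40
  -> s = B^a = 40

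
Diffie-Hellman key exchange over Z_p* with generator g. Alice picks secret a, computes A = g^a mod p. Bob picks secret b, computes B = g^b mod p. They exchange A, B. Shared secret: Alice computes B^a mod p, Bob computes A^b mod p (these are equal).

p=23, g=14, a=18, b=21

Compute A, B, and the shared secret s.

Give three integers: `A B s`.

Answer: 4 5 6

Derivation:
A = 14^18 mod 23  (bits of 18 = 10010)
  bit 0 = 1: r = r^2 * 14 mod 23 = 1^2 * 14 = 1*14 = 14
  bit 1 = 0: r = r^2 mod 23 = 14^2 = 12
  bit 2 = 0: r = r^2 mod 23 = 12^2 = 6
  bit 3 = 1: r = r^2 * 14 mod 23 = 6^2 * 14 = 13*14 = 21
  bit 4 = 0: r = r^2 mod 23 = 21^2 = 4
  -> A = 4
B = 14^21 mod 23  (bits of 21 = 10101)
  bit 0 = 1: r = r^2 * 14 mod 23 = 1^2 * 14 = 1*14 = 14
  bit 1 = 0: r = r^2 mod 23 = 14^2 = 12
  bit 2 = 1: r = r^2 * 14 mod 23 = 12^2 * 14 = 6*14 = 15
  bit 3 = 0: r = r^2 mod 23 = 15^2 = 18
  bit 4 = 1: r = r^2 * 14 mod 23 = 18^2 * 14 = 2*14 = 5
  -> B = 5
s = B^a = 5^18 mod 23  (bits of 18 = 10010)
  bit 0 = 1: r = r^2 * 5 mod 23 = 1^2 * 5 = 1*5 = 5
  bit 1 = 0: r = r^2 mod 23 = 5^2 = 2
  bit 2 = 0: r = r^2 mod 23 = 2^2 = 4
  bit 3 = 1: r = r^2 * 5 mod 23 = 4^2 * 5 = 16*5 = 11
  bit 4 = 0: r = r^2 mod 23 = 11^2 = 6
  -> s = B^a = 6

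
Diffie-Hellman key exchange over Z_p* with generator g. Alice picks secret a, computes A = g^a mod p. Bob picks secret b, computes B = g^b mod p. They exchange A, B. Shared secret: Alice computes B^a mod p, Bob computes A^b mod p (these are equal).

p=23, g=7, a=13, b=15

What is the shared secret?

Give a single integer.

A = 7^13 mod 23  (bits of 13 = 1101)
  bit 0 = 1: r = r^2 * 7 mod 23 = 1^2 * 7 = 1*7 = 7
  bit 1 = 1: r = r^2 * 7 mod 23 = 7^2 * 7 = 3*7 = 21
  bit 2 = 0: r = r^2 mod 23 = 21^2 = 4
  bit 3 = 1: r = r^2 * 7 mod 23 = 4^2 * 7 = 16*7 = 20
  -> A = 20
B = 7^15 mod 23  (bits of 15 = 1111)
  bit 0 = 1: r = r^2 * 7 mod 23 = 1^2 * 7 = 1*7 = 7
  bit 1 = 1: r = r^2 * 7 mod 23 = 7^2 * 7 = 3*7 = 21
  bit 2 = 1: r = r^2 * 7 mod 23 = 21^2 * 7 = 4*7 = 5
  bit 3 = 1: r = r^2 * 7 mod 23 = 5^2 * 7 = 2*7 = 14
  -> B = 14
s = B^a = 14^13 mod 23  (bits of 13 = 1101)
  bit 0 = 1: r = r^2 * 14 mod 23 = 1^2 * 14 = 1*14 = 14
  bit 1 = 1: r = r^2 * 14 mod 23 = 14^2 * 14 = 12*14 = 7
  bit 2 = 0: r = r^2 mod 23 = 7^2 = 3
  bit 3 = 1: r = r^2 * 14 mod 23 = 3^2 * 14 = 9*14 = 11
  -> s = B^a = 11

Answer: 11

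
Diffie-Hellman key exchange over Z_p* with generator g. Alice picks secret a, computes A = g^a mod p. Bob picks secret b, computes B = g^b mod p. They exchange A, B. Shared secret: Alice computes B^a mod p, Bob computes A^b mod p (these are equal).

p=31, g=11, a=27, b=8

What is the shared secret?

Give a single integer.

Answer: 4

Derivation:
A = 11^27 mod 31  (bits of 27 = 11011)
  bit 0 = 1: r = r^2 * 11 mod 31 = 1^2 * 11 = 1*11 = 11
  bit 1 = 1: r = r^2 * 11 mod 31 = 11^2 * 11 = 28*11 = 29
  bit 2 = 0: r = r^2 mod 31 = 29^2 = 4
  bit 3 = 1: r = r^2 * 11 mod 31 = 4^2 * 11 = 16*11 = 21
  bit 4 = 1: r = r^2 * 11 mod 31 = 21^2 * 11 = 7*11 = 15
  -> A = 15
B = 11^8 mod 31  (bits of 8 = 1000)
  bit 0 = 1: r = r^2 * 11 mod 31 = 1^2 * 11 = 1*11 = 11
  bit 1 = 0: r = r^2 mod 31 = 11^2 = 28
  bit 2 = 0: r = r^2 mod 31 = 28^2 = 9
  bit 3 = 0: r = r^2 mod 31 = 9^2 = 19
  -> B = 19
s = B^a = 19^27 mod 31  (bits of 27 = 11011)
  bit 0 = 1: r = r^2 * 19 mod 31 = 1^2 * 19 = 1*19 = 19
  bit 1 = 1: r = r^2 * 19 mod 31 = 19^2 * 19 = 20*19 = 8
  bit 2 = 0: r = r^2 mod 31 = 8^2 = 2
  bit 3 = 1: r = r^2 * 19 mod 31 = 2^2 * 19 = 4*19 = 14
  bit 4 = 1: r = r^2 * 19 mod 31 = 14^2 * 19 = 10*19 = 4
  -> s = B^a = 4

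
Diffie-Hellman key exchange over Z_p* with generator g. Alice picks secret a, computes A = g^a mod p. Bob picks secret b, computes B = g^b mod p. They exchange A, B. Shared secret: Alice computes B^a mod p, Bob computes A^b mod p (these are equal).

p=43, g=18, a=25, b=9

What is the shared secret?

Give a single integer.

A = 18^25 mod 43  (bits of 25 = 11001)
  bit 0 = 1: r = r^2 * 18 mod 43 = 1^2 * 18 = 1*18 = 18
  bit 1 = 1: r = r^2 * 18 mod 43 = 18^2 * 18 = 23*18 = 27
  bit 2 = 0: r = r^2 mod 43 = 27^2 = 41
  bit 3 = 0: r = r^2 mod 43 = 41^2 = 4
  bit 4 = 1: r = r^2 * 18 mod 43 = 4^2 * 18 = 16*18 = 30
  -> A = 30
B = 18^9 mod 43  (bits of 9 = 1001)
  bit 0 = 1: r = r^2 * 18 mod 43 = 1^2 * 18 = 1*18 = 18
  bit 1 = 0: r = r^2 mod 43 = 18^2 = 23
  bit 2 = 0: r = r^2 mod 43 = 23^2 = 13
  bit 3 = 1: r = r^2 * 18 mod 43 = 13^2 * 18 = 40*18 = 32
  -> B = 32
s = B^a = 32^25 mod 43  (bits of 25 = 11001)
  bit 0 = 1: r = r^2 * 32 mod 43 = 1^2 * 32 = 1*32 = 32
  bit 1 = 1: r = r^2 * 32 mod 43 = 32^2 * 32 = 35*32 = 2
  bit 2 = 0: r = r^2 mod 43 = 2^2 = 4
  bit 3 = 0: r = r^2 mod 43 = 4^2 = 16
  bit 4 = 1: r = r^2 * 32 mod 43 = 16^2 * 32 = 41*32 = 22
  -> s = B^a = 22

Answer: 22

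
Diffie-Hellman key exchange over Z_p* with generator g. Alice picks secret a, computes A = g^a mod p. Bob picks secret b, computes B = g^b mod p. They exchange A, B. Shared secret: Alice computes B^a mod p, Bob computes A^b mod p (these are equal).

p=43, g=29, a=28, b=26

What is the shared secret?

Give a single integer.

A = 29^28 mod 43  (bits of 28 = 11100)
  bit 0 = 1: r = r^2 * 29 mod 43 = 1^2 * 29 = 1*29 = 29
  bit 1 = 1: r = r^2 * 29 mod 43 = 29^2 * 29 = 24*29 = 8
  bit 2 = 1: r = r^2 * 29 mod 43 = 8^2 * 29 = 21*29 = 7
  bit 3 = 0: r = r^2 mod 43 = 7^2 = 6
  bit 4 = 0: r = r^2 mod 43 = 6^2 = 36
  -> A = 36
B = 29^26 mod 43  (bits of 26 = 11010)
  bit 0 = 1: r = r^2 * 29 mod 43 = 1^2 * 29 = 1*29 = 29
  bit 1 = 1: r = r^2 * 29 mod 43 = 29^2 * 29 = 24*29 = 8
  bit 2 = 0: r = r^2 mod 43 = 8^2 = 21
  bit 3 = 1: r = r^2 * 29 mod 43 = 21^2 * 29 = 11*29 = 18
  bit 4 = 0: r = r^2 mod 43 = 18^2 = 23
  -> B = 23
s = B^a = 23^28 mod 43  (bits of 28 = 11100)
  bit 0 = 1: r = r^2 * 23 mod 43 = 1^2 * 23 = 1*23 = 23
  bit 1 = 1: r = r^2 * 23 mod 43 = 23^2 * 23 = 13*23 = 41
  bit 2 = 1: r = r^2 * 23 mod 43 = 41^2 * 23 = 4*23 = 6
  bit 3 = 0: r = r^2 mod 43 = 6^2 = 36
  bit 4 = 0: r = r^2 mod 43 = 36^2 = 6
  -> s = B^a = 6

Answer: 6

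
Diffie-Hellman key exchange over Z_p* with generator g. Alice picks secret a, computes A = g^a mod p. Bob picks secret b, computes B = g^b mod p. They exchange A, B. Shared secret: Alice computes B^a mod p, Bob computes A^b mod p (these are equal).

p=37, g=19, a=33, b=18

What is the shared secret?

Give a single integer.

A = 19^33 mod 37  (bits of 33 = 100001)
  bit 0 = 1: r = r^2 * 19 mod 37 = 1^2 * 19 = 1*19 = 19
  bit 1 = 0: r = r^2 mod 37 = 19^2 = 28
  bit 2 = 0: r = r^2 mod 37 = 28^2 = 7
  bit 3 = 0: r = r^2 mod 37 = 7^2 = 12
  bit 4 = 0: r = r^2 mod 37 = 12^2 = 33
  bit 5 = 1: r = r^2 * 19 mod 37 = 33^2 * 19 = 16*19 = 8
  -> A = 8
B = 19^18 mod 37  (bits of 18 = 10010)
  bit 0 = 1: r = r^2 * 19 mod 37 = 1^2 * 19 = 1*19 = 19
  bit 1 = 0: r = r^2 mod 37 = 19^2 = 28
  bit 2 = 0: r = r^2 mod 37 = 28^2 = 7
  bit 3 = 1: r = r^2 * 19 mod 37 = 7^2 * 19 = 12*19 = 6
  bit 4 = 0: r = r^2 mod 37 = 6^2 = 36
  -> B = 36
s = B^a = 36^33 mod 37  (bits of 33 = 100001)
  bit 0 = 1: r = r^2 * 36 mod 37 = 1^2 * 36 = 1*36 = 36
  bit 1 = 0: r = r^2 mod 37 = 36^2 = 1
  bit 2 = 0: r = r^2 mod 37 = 1^2 = 1
  bit 3 = 0: r = r^2 mod 37 = 1^2 = 1
  bit 4 = 0: r = r^2 mod 37 = 1^2 = 1
  bit 5 = 1: r = r^2 * 36 mod 37 = 1^2 * 36 = 1*36 = 36
  -> s = B^a = 36

Answer: 36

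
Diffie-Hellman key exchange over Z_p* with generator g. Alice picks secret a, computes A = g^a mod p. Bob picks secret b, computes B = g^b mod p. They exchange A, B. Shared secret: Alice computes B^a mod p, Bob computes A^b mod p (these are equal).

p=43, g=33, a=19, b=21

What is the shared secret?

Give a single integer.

A = 33^19 mod 43  (bits of 19 = 10011)
  bit 0 = 1: r = r^2 * 33 mod 43 = 1^2 * 33 = 1*33 = 33
  bit 1 = 0: r = r^2 mod 43 = 33^2 = 14
  bit 2 = 0: r = r^2 mod 43 = 14^2 = 24
  bit 3 = 1: r = r^2 * 33 mod 43 = 24^2 * 33 = 17*33 = 2
  bit 4 = 1: r = r^2 * 33 mod 43 = 2^2 * 33 = 4*33 = 3
  -> A = 3
B = 33^21 mod 43  (bits of 21 = 10101)
  bit 0 = 1: r = r^2 * 33 mod 43 = 1^2 * 33 = 1*33 = 33
  bit 1 = 0: r = r^2 mod 43 = 33^2 = 14
  bit 2 = 1: r = r^2 * 33 mod 43 = 14^2 * 33 = 24*33 = 18
  bit 3 = 0: r = r^2 mod 43 = 18^2 = 23
  bit 4 = 1: r = r^2 * 33 mod 43 = 23^2 * 33 = 13*33 = 42
  -> B = 42
s = B^a = 42^19 mod 43  (bits of 19 = 10011)
  bit 0 = 1: r = r^2 * 42 mod 43 = 1^2 * 42 = 1*42 = 42
  bit 1 = 0: r = r^2 mod 43 = 42^2 = 1
  bit 2 = 0: r = r^2 mod 43 = 1^2 = 1
  bit 3 = 1: r = r^2 * 42 mod 43 = 1^2 * 42 = 1*42 = 42
  bit 4 = 1: r = r^2 * 42 mod 43 = 42^2 * 42 = 1*42 = 42
  -> s = B^a = 42

Answer: 42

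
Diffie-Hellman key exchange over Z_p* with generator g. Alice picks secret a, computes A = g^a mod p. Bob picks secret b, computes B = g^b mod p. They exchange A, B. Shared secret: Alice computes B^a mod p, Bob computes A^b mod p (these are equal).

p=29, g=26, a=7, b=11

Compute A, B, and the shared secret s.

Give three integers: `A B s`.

A = 26^7 mod 29  (bits of 7 = 111)
  bit 0 = 1: r = r^2 * 26 mod 29 = 1^2 * 26 = 1*26 = 26
  bit 1 = 1: r = r^2 * 26 mod 29 = 26^2 * 26 = 9*26 = 2
  bit 2 = 1: r = r^2 * 26 mod 29 = 2^2 * 26 = 4*26 = 17
  -> A = 17
B = 26^11 mod 29  (bits of 11 = 1011)
  bit 0 = 1: r = r^2 * 26 mod 29 = 1^2 * 26 = 1*26 = 26
  bit 1 = 0: r = r^2 mod 29 = 26^2 = 9
  bit 2 = 1: r = r^2 * 26 mod 29 = 9^2 * 26 = 23*26 = 18
  bit 3 = 1: r = r^2 * 26 mod 29 = 18^2 * 26 = 5*26 = 14
  -> B = 14
s = B^a = 14^7 mod 29  (bits of 7 = 111)
  bit 0 = 1: r = r^2 * 14 mod 29 = 1^2 * 14 = 1*14 = 14
  bit 1 = 1: r = r^2 * 14 mod 29 = 14^2 * 14 = 22*14 = 18
  bit 2 = 1: r = r^2 * 14 mod 29 = 18^2 * 14 = 5*14 = 12
  -> s = B^a = 12

Answer: 17 14 12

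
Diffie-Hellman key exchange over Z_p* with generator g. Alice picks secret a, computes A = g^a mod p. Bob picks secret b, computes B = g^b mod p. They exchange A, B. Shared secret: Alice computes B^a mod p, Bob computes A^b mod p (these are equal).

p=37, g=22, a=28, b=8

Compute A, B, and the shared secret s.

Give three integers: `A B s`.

A = 22^28 mod 37  (bits of 28 = 11100)
  bit 0 = 1: r = r^2 * 22 mod 37 = 1^2 * 22 = 1*22 = 22
  bit 1 = 1: r = r^2 * 22 mod 37 = 22^2 * 22 = 3*22 = 29
  bit 2 = 1: r = r^2 * 22 mod 37 = 29^2 * 22 = 27*22 = 2
  bit 3 = 0: r = r^2 mod 37 = 2^2 = 4
  bit 4 = 0: r = r^2 mod 37 = 4^2 = 16
  -> A = 16
B = 22^8 mod 37  (bits of 8 = 1000)
  bit 0 = 1: r = r^2 * 22 mod 37 = 1^2 * 22 = 1*22 = 22
  bit 1 = 0: r = r^2 mod 37 = 22^2 = 3
  bit 2 = 0: r = r^2 mod 37 = 3^2 = 9
  bit 3 = 0: r = r^2 mod 37 = 9^2 = 7
  -> B = 7
s = B^a = 7^28 mod 37  (bits of 28 = 11100)
  bit 0 = 1: r = r^2 * 7 mod 37 = 1^2 * 7 = 1*7 = 7
  bit 1 = 1: r = r^2 * 7 mod 37 = 7^2 * 7 = 12*7 = 10
  bit 2 = 1: r = r^2 * 7 mod 37 = 10^2 * 7 = 26*7 = 34
  bit 3 = 0: r = r^2 mod 37 = 34^2 = 9
  bit 4 = 0: r = r^2 mod 37 = 9^2 = 7
  -> s = B^a = 7

Answer: 16 7 7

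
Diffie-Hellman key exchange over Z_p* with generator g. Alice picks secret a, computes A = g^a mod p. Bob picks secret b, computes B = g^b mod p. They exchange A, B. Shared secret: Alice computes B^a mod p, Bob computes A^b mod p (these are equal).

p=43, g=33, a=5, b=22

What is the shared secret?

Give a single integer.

A = 33^5 mod 43  (bits of 5 = 101)
  bit 0 = 1: r = r^2 * 33 mod 43 = 1^2 * 33 = 1*33 = 33
  bit 1 = 0: r = r^2 mod 43 = 33^2 = 14
  bit 2 = 1: r = r^2 * 33 mod 43 = 14^2 * 33 = 24*33 = 18
  -> A = 18
B = 33^22 mod 43  (bits of 22 = 10110)
  bit 0 = 1: r = r^2 * 33 mod 43 = 1^2 * 33 = 1*33 = 33
  bit 1 = 0: r = r^2 mod 43 = 33^2 = 14
  bit 2 = 1: r = r^2 * 33 mod 43 = 14^2 * 33 = 24*33 = 18
  bit 3 = 1: r = r^2 * 33 mod 43 = 18^2 * 33 = 23*33 = 28
  bit 4 = 0: r = r^2 mod 43 = 28^2 = 10
  -> B = 10
s = B^a = 10^5 mod 43  (bits of 5 = 101)
  bit 0 = 1: r = r^2 * 10 mod 43 = 1^2 * 10 = 1*10 = 10
  bit 1 = 0: r = r^2 mod 43 = 10^2 = 14
  bit 2 = 1: r = r^2 * 10 mod 43 = 14^2 * 10 = 24*10 = 25
  -> s = B^a = 25

Answer: 25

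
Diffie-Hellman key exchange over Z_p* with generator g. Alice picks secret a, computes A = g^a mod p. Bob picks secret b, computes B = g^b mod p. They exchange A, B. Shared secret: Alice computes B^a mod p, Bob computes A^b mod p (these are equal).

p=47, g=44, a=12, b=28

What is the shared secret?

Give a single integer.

Answer: 14

Derivation:
A = 44^12 mod 47  (bits of 12 = 1100)
  bit 0 = 1: r = r^2 * 44 mod 47 = 1^2 * 44 = 1*44 = 44
  bit 1 = 1: r = r^2 * 44 mod 47 = 44^2 * 44 = 9*44 = 20
  bit 2 = 0: r = r^2 mod 47 = 20^2 = 24
  bit 3 = 0: r = r^2 mod 47 = 24^2 = 12
  -> A = 12
B = 44^28 mod 47  (bits of 28 = 11100)
  bit 0 = 1: r = r^2 * 44 mod 47 = 1^2 * 44 = 1*44 = 44
  bit 1 = 1: r = r^2 * 44 mod 47 = 44^2 * 44 = 9*44 = 20
  bit 2 = 1: r = r^2 * 44 mod 47 = 20^2 * 44 = 24*44 = 22
  bit 3 = 0: r = r^2 mod 47 = 22^2 = 14
  bit 4 = 0: r = r^2 mod 47 = 14^2 = 8
  -> B = 8
s = B^a = 8^12 mod 47  (bits of 12 = 1100)
  bit 0 = 1: r = r^2 * 8 mod 47 = 1^2 * 8 = 1*8 = 8
  bit 1 = 1: r = r^2 * 8 mod 47 = 8^2 * 8 = 17*8 = 42
  bit 2 = 0: r = r^2 mod 47 = 42^2 = 25
  bit 3 = 0: r = r^2 mod 47 = 25^2 = 14
  -> s = B^a = 14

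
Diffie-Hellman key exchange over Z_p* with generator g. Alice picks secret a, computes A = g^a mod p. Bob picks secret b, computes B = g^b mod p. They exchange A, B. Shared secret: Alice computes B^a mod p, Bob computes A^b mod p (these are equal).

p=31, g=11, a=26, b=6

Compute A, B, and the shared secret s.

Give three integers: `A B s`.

A = 11^26 mod 31  (bits of 26 = 11010)
  bit 0 = 1: r = r^2 * 11 mod 31 = 1^2 * 11 = 1*11 = 11
  bit 1 = 1: r = r^2 * 11 mod 31 = 11^2 * 11 = 28*11 = 29
  bit 2 = 0: r = r^2 mod 31 = 29^2 = 4
  bit 3 = 1: r = r^2 * 11 mod 31 = 4^2 * 11 = 16*11 = 21
  bit 4 = 0: r = r^2 mod 31 = 21^2 = 7
  -> A = 7
B = 11^6 mod 31  (bits of 6 = 110)
  bit 0 = 1: r = r^2 * 11 mod 31 = 1^2 * 11 = 1*11 = 11
  bit 1 = 1: r = r^2 * 11 mod 31 = 11^2 * 11 = 28*11 = 29
  bit 2 = 0: r = r^2 mod 31 = 29^2 = 4
  -> B = 4
s = B^a = 4^26 mod 31  (bits of 26 = 11010)
  bit 0 = 1: r = r^2 * 4 mod 31 = 1^2 * 4 = 1*4 = 4
  bit 1 = 1: r = r^2 * 4 mod 31 = 4^2 * 4 = 16*4 = 2
  bit 2 = 0: r = r^2 mod 31 = 2^2 = 4
  bit 3 = 1: r = r^2 * 4 mod 31 = 4^2 * 4 = 16*4 = 2
  bit 4 = 0: r = r^2 mod 31 = 2^2 = 4
  -> s = B^a = 4

Answer: 7 4 4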